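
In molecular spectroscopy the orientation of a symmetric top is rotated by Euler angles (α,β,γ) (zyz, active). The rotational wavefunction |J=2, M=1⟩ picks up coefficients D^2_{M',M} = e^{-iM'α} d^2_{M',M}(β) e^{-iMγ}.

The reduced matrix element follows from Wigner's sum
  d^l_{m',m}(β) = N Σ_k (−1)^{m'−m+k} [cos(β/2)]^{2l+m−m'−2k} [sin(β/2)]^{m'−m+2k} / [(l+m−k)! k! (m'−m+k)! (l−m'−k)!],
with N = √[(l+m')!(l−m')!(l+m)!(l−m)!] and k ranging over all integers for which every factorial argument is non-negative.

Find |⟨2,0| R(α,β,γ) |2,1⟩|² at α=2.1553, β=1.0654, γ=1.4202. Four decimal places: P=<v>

P=0.2692

D^2_{0,1}(2.1553,1.0654,1.4202) = e^{-i·0·2.1553}·d^2_{0,1}(1.0654)·e^{-i·1·1.4202}. Compute d first:
With c≡cos(β/2)=0.861439 and s≡sin(β/2)=0.507861, N=[2·2·6·1]^{1/2}=4.898979
Admissible k: 1..2 (factorial args all ≥0)
  k=1: (−1)^0·4.8990/(2)·0.8614^3·0.5079^1 = +0.795233
  k=2: (−1)^1·4.8990/(2)·0.8614^1·0.5079^3 = -0.276398
d^2_{0,1}(1.0654) = +0.795233 -0.276398 = +0.518834
|D^2_{0,1}|² = |d^2_{0,1}(β)|² = (+0.518834)² = 0.269189 (the z-rotation phases have unit modulus)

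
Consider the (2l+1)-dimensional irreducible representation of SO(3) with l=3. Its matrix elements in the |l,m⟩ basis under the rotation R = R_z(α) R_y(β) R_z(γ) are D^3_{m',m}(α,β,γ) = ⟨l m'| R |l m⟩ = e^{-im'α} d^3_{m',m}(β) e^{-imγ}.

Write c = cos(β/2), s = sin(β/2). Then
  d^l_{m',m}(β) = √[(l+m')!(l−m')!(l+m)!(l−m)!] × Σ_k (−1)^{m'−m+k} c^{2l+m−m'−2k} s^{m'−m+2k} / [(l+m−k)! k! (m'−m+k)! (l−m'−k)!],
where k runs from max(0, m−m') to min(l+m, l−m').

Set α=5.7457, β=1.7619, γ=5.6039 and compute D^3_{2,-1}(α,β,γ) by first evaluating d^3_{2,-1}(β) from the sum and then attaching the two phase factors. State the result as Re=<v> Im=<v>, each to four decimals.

Split into d^3_{2,-1}(β=1.7619) × two z-phases.
c=cos(1.7619/2)=0.636419, s=sin(1.7619/2)=0.771344; N=√[120·1·2·24]=75.894664
k∈{0,1} keeps every argument non-negative
  k=0: (−1)^3·75.8947/(12)·0.6364^3·0.7713^3 = -0.748174
  k=1: (−1)^4·75.8947/(24)·0.6364^1·0.7713^5 = +0.549519
d^3_{2,-1}(1.7619) = -0.748174 +0.549519 = -0.198655
D = (+0.475758+0.879576i)·(-0.198655)·(+0.778022-0.628237i) = -0.183305-0.076570i

Re=-0.1833 Im=-0.0766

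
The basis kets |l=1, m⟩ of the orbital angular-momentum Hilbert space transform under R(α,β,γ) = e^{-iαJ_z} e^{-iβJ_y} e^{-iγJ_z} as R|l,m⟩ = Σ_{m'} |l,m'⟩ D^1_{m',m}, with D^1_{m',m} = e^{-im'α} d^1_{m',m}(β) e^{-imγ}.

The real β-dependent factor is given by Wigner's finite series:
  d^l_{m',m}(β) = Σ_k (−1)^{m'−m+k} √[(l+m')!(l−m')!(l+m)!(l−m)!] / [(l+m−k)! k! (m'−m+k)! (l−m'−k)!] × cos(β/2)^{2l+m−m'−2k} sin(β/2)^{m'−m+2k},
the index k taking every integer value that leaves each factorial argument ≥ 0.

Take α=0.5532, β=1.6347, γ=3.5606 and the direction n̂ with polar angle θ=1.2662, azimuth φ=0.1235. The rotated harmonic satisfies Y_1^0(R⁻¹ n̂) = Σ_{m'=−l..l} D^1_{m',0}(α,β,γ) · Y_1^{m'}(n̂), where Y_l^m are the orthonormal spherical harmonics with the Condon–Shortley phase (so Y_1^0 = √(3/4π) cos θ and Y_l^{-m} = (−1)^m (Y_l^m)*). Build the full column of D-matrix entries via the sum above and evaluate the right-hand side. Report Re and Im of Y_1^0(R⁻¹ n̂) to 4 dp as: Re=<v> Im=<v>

Need the full column D^1_{m',0} for m'=−1..1 at α=0.5532, β=1.6347, γ=3.5606.
cos(β/2)=0.684156, sin(β/2)=0.729335
d^1_{-1,0}: single k=1 term ⇒ +0.705663;  D = +0.600412+0.370764i
d^1_{0,0}: k∈[0..1] ⇒ +0.468070 -0.531930 = -0.063860;  D = -0.063860+0.000000i
d^1_{1,0}: single k=0 term ⇒ -0.705663;  D = -0.600412+0.370764i
Y_1^{m'}(θ=1.2662,φ=0.1235) and Σ D·Y over m':
  (+0.6004+0.3708i)·(+0.3271-0.0406i)  (-0.0639+0.0000i)·(+0.1465+0.0000i)  (-0.6004+0.3708i)·(-0.3271-0.0406i)
Y_1^0(R⁻¹ n̂) = +0.413515+0.000000i

Re=0.4135 Im=0.0000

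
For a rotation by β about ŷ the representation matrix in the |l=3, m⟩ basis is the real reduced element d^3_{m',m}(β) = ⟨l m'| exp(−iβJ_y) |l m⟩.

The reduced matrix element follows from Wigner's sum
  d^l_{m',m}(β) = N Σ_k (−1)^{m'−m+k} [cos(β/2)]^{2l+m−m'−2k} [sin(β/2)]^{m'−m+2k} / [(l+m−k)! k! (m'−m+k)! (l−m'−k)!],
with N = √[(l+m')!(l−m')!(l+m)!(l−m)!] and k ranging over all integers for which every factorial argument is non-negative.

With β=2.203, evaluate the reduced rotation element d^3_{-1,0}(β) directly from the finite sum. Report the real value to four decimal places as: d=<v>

d=0.2606

d^3_{-1,0}(β=2.203) via Wigner's sum:
Half-angle: c=0.452259, s=0.891887. N=√(2·24·6·6)=41.569219
The bounds max(0,m−m')=1 and min(l+m,l−m')=3 give 3 terms
  k=1: (−1)^0·41.5692/(12)·0.4523^5·0.8919^1 = +0.058457
  k=2: (−1)^1·41.5692/(4)·0.4523^3·0.8919^3 = -0.682028
  k=3: (−1)^2·41.5692/(12)·0.4523^1·0.8919^5 = +0.884151
d^3_{-1,0}(2.203) = +0.058457 -0.682028 +0.884151 = +0.260580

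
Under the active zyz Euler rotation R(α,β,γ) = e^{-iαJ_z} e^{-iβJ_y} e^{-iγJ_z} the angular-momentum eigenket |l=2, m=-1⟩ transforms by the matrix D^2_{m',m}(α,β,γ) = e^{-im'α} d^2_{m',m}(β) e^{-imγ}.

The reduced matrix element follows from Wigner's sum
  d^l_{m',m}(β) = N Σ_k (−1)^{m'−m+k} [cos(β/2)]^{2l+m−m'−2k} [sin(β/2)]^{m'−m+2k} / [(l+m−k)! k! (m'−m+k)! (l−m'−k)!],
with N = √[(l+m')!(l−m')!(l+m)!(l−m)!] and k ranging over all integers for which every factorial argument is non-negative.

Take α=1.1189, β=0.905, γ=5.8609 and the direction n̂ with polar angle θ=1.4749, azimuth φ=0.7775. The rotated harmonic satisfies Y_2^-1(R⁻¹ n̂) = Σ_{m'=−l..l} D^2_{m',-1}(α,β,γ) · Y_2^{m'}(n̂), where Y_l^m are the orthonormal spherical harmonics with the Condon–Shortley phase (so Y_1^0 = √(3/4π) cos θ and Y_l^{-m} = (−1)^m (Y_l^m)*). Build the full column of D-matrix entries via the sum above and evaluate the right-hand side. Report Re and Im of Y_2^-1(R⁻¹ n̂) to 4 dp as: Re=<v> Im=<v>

Re=0.3671 Im=0.0600

Need the full column D^2_{m',-1} for m'=−2..2 at α=1.1189, β=0.905, γ=5.8609.
cos(β/2)=0.899357, sin(β/2)=0.437215
d^2_{-2,-1}: single k=1 term ⇒ +0.636094;  D = -0.154115+0.617142i
d^2_{-1,-1}: k∈[0..1] ⇒ +0.654227 -0.463848 = +0.190378;  D = +0.146024+0.122151i
d^2_{0,-1}: k∈[0..1] ⇒ -0.779053 +0.184117 = -0.594936;  D = -0.542674+0.243832i
d^2_{1,-1}: k∈[0..1] ⇒ +0.463848 -0.036541 = +0.427307;  D = +0.012651-0.427120i
d^2_{2,-1}: single k=0 term ⇒ -0.150331;  D = +0.133238+0.069621i
Y_2^{m'}(θ=1.4749,φ=0.7775) and Σ D·Y over m':
  (-0.1541+0.6171i)·(+0.0060-0.3827i)  (+0.1460+0.1222i)·(+0.0525-0.0517i)  (-0.5427+0.2438i)·(-0.3067+0.0000i)  (+0.0127-0.4271i)·(-0.0525-0.0517i)  (+0.1332+0.0696i)·(+0.0060+0.3827i)
Y_2^-1(R⁻¹ n̂) = +0.367096+0.059957i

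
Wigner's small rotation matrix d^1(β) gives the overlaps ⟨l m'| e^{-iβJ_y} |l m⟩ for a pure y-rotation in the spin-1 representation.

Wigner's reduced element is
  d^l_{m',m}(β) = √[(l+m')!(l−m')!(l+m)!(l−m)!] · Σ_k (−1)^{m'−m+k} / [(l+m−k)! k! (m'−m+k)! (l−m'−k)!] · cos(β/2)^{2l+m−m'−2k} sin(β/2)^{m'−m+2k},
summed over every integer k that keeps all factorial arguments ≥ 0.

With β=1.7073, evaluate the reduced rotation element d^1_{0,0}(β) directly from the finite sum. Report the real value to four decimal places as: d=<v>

d=-0.1361

d^1_{0,0}(β=1.7073) via Wigner's sum:
c=cos(1.7073/2)=0.657237, s=sin(1.7073/2)=0.753684; N=√[1·1·1·1]=1.000000
k∈{0,1} keeps every argument non-negative
  k=0: (−1)^0·1.0000/(1)·0.6572^2·0.7537^0 = +0.431960
  k=1: (−1)^1·1.0000/(1)·0.6572^0·0.7537^2 = -0.568040
d^1_{0,0}(1.7073) = +0.431960 -0.568040 = -0.136080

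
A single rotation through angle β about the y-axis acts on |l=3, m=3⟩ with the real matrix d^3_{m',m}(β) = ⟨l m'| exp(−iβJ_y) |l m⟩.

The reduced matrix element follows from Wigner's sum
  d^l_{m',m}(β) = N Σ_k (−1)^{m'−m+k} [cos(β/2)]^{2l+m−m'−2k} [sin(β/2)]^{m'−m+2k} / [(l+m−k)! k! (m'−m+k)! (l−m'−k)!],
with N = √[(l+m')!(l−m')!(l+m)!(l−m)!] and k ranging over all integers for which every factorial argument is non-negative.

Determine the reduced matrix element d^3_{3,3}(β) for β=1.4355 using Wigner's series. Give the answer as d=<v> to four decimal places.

d^3_{3,3}(β=1.4355) via Wigner's sum:
c=cos(1.4355/2)=0.753287, s=sin(1.4355/2)=0.657691; N=√[720·1·720·1]=720.000000
k: max(0,(3)−(3))=0 … min(3+(3),3−(3))=0
  k=0: (−1)^0·720.0000/(720)·0.7533^6·0.6577^0 = +0.182711
d^3_{3,3}(1.4355) = +0.182711

d=0.1827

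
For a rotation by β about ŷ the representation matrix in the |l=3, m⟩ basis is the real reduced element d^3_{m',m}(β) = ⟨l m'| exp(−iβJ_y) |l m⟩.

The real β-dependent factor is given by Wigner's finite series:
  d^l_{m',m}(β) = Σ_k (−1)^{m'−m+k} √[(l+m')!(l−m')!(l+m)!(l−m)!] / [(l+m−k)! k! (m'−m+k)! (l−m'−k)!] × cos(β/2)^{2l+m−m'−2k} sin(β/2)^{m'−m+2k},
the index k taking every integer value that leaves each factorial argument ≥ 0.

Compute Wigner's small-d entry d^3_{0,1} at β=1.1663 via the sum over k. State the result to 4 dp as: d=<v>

d=-0.0898

d^3_{0,1}(β=1.1663) via Wigner's sum:
c=cos(1.1663/2)=0.834732, s=sin(1.1663/2)=0.550656; N=√[6·6·24·2]=41.569219
Admissible k: 1..3 (factorial args all ≥0)
  k=1: (−1)^0·41.5692/(12)·0.8347^5·0.5507^1 = +0.773049
  k=2: (−1)^1·41.5692/(4)·0.8347^3·0.5507^3 = -1.009241
  k=3: (−1)^2·41.5692/(12)·0.8347^1·0.5507^5 = +0.146400
d^3_{0,1}(1.1663) = +0.773049 -1.009241 +0.146400 = -0.089792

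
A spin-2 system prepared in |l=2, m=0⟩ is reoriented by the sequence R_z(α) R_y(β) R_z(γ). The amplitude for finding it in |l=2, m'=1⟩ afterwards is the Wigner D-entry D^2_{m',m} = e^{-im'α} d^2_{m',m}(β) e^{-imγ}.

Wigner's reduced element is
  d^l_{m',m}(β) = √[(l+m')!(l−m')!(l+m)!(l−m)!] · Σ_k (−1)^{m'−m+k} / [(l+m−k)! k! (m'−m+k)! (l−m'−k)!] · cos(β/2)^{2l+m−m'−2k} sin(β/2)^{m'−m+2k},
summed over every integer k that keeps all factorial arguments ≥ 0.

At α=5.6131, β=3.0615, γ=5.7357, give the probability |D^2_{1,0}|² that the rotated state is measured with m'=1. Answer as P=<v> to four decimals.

D^2_{1,0}(5.6131,3.0615,5.7357) = e^{-i·1·5.6131}·d^2_{1,0}(3.0615)·e^{-i·0·5.7357}. Compute d first:
Half-angle: c=0.040036, s=0.999198. N=√(6·1·2·2)=4.898979
The bounds max(0,m−m')=0 and min(l+m,l−m')=1 give 2 terms
  k=0: (−1)^1·4.8990/(2)·0.0400^3·0.9992^1 = -0.000157
  k=1: (−1)^2·4.8990/(2)·0.0400^1·0.9992^3 = +0.097831
d^2_{1,0}(3.0615) = -0.000157 +0.097831 = +0.097674
|D^2_{1,0}|² = |d^2_{1,0}(β)|² = (+0.097674)² = 0.009540 (the z-rotation phases have unit modulus)

P=0.0095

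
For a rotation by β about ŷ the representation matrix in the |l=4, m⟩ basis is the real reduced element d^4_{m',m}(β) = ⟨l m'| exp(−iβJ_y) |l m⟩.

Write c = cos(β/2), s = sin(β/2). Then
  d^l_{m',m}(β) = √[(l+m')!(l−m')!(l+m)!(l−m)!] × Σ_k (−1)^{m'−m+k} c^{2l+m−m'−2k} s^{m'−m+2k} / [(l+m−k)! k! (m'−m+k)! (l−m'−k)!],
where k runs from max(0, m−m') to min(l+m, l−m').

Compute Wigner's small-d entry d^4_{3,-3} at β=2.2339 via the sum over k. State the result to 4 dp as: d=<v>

d^4_{3,-3}(β=2.2339) via Wigner's sum:
With c≡cos(β/2)=0.438426 and s≡sin(β/2)=0.898767, N=[5040·1·1·5040]^{1/2}=5040.000000
k∈{0,1} keeps every argument non-negative
  k=0: (−1)^6·5040.0000/(720)·0.4384^2·0.8988^6 = +0.709209
  k=1: (−1)^7·5040.0000/(5040)·0.4384^0·0.8988^8 = -0.425773
d^4_{3,-3}(2.2339) = +0.709209 -0.425773 = +0.283435

d=0.2834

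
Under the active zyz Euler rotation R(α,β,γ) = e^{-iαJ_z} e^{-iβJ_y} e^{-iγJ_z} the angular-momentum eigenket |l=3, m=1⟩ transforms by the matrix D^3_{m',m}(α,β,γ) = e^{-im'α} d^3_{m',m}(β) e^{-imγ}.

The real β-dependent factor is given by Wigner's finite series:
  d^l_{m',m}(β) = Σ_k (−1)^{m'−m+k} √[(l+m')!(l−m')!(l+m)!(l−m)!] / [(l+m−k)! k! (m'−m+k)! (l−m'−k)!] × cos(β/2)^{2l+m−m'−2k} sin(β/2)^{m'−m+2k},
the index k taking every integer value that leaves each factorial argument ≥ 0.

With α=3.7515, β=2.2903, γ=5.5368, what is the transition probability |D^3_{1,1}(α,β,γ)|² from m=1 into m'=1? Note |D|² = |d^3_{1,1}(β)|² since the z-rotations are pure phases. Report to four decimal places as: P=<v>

D^3_{1,1}(3.7515,2.2903,5.5368) = e^{-i·1·3.7515}·d^3_{1,1}(2.2903)·e^{-i·1·5.5368}. Compute d first:
c=cos(2.2903/2)=0.412910, s=sin(2.2903/2)=0.910772; N=√[24·2·24·2]=48.000000
k∈{0,1,2} keeps every argument non-negative
  k=0: (−1)^0·48.0000/(48)·0.4129^6·0.9108^0 = +0.004956
  k=1: (−1)^1·48.0000/(6)·0.4129^4·0.9108^2 = -0.192899
  k=2: (−1)^2·48.0000/(8)·0.4129^2·0.9108^4 = +0.703882
d^3_{1,1}(2.2903) = +0.004956 -0.192899 +0.703882 = +0.515939
|D^3_{1,1}|² = |d^3_{1,1}(β)|² = (+0.515939)² = 0.266193 (the z-rotation phases have unit modulus)

P=0.2662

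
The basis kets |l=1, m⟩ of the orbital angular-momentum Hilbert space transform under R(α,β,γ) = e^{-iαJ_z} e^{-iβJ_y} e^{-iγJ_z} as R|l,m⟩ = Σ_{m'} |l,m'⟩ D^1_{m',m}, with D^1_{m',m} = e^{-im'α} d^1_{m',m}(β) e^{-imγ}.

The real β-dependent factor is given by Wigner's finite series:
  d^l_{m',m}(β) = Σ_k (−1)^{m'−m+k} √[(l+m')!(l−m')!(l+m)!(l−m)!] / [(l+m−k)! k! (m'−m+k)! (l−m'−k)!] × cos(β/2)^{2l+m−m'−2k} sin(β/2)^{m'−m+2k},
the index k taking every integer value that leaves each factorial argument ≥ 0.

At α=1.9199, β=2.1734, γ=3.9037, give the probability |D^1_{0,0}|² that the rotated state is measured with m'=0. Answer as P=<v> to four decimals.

P=0.3213

Split into d^1_{0,0}(β=2.1734) × two z-phases.
With c≡cos(β/2)=0.465409 and s≡sin(β/2)=0.885096, N=[1·1·1·1]^{1/2}=1.000000
The bounds max(0,m−m')=0 and min(l+m,l−m')=1 give 2 terms
  k=0: (−1)^0·1.0000/(1)·0.4654^2·0.8851^0 = +0.216605
  k=1: (−1)^1·1.0000/(1)·0.4654^0·0.8851^2 = -0.783395
d^1_{0,0}(2.1734) = +0.216605 -0.783395 = -0.566789
|D^1_{0,0}|² = |d^1_{0,0}(β)|² = (-0.566789)² = 0.321250 (the z-rotation phases have unit modulus)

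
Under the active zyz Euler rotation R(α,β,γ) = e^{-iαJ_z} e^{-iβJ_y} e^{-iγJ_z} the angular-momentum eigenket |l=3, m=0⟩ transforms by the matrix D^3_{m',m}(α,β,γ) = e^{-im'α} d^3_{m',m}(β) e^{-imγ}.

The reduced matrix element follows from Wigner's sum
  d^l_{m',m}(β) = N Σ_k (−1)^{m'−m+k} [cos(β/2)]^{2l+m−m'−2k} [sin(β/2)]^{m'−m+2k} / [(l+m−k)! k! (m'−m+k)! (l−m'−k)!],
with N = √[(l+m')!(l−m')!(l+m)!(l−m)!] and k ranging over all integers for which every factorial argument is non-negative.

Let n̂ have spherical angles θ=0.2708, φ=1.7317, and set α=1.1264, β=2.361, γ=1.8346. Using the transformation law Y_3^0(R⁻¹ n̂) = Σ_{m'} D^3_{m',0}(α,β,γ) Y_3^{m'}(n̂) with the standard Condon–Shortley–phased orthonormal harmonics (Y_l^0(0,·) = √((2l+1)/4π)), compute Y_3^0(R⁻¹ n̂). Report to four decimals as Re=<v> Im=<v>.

Re=0.3157 Im=0.0000

Need the full column D^3_{m',0} for m'=−3..3 at α=1.1264, β=2.361, γ=1.8346.
cos(β/2)=0.380462, sin(β/2)=0.924796
d^3_{-3,0}: single k=3 term ⇒ +0.194800;  D = -0.189327-0.045852i
d^3_{-2,0}: k∈[2..3] ⇒ +0.098152 -0.579921 = -0.481769;  D = +0.303683-0.374002i
d^3_{-1,0}: k∈[1..3] ⇒ +0.025539 -0.452674 +0.891524 = +0.464388;  D = +0.199647+0.419282i
d^3_{0,0}: k∈[0..3] ⇒ +0.003033 -0.161281 +0.952907 -0.625571 = +0.169089;  D = +0.169089+0.000000i
d^3_{1,0}: k∈[0..2] ⇒ -0.025539 +0.452674 -0.891524 = -0.464388;  D = -0.199647+0.419282i
d^3_{2,0}: k∈[0..1] ⇒ +0.098152 -0.579921 = -0.481769;  D = +0.303683+0.374002i
d^3_{3,0}: single k=0 term ⇒ -0.194800;  D = +0.189327-0.045852i
Y_3^{m'}(θ=0.2708,φ=1.7317) and Σ D·Y over m':
  (-0.1893-0.0459i)·(+0.0037+0.0071i)  (+0.3037-0.3740i)·(-0.0668+0.0223i)  (+0.1996+0.4193i)·(-0.0504-0.3108i)  (+0.1691+0.0000i)·(+0.5905+0.0000i)  (-0.1996+0.4193i)·(+0.0504-0.3108i)  (+0.3037+0.3740i)·(-0.0668-0.0223i)  (+0.1893-0.0459i)·(-0.0037+0.0071i)
Y_3^0(R⁻¹ n̂) = +0.315651+0.000000i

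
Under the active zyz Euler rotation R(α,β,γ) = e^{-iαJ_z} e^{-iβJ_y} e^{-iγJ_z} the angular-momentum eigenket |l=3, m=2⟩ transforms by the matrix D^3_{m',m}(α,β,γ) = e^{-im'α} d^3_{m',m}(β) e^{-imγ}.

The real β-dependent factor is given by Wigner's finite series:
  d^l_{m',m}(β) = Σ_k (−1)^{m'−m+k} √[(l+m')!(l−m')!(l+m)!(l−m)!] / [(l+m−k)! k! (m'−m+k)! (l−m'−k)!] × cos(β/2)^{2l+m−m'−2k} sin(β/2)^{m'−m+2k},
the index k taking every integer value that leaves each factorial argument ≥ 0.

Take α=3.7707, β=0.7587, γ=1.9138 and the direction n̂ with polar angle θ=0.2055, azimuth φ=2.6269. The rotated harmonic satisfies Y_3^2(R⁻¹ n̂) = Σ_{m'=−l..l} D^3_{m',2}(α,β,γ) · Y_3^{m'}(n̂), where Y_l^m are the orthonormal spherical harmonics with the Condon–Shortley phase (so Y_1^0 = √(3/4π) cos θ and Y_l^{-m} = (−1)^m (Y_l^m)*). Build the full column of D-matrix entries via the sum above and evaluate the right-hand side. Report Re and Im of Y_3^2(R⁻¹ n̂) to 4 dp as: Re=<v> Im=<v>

Re=-0.3200 Im=0.0311

Need the full column D^3_{m',2} for m'=−3..3 at α=3.7707, β=0.7587, γ=1.9138.
cos(β/2)=0.928906, sin(β/2)=0.370317
d^3_{-3,2}: single k=5 term ⇒ +0.015846;  D = +0.005722+0.014776i
d^3_{-2,2}: k∈[4..5] ⇒ +0.081135 -0.002579 = +0.078556;  D = -0.066042-0.042537i
d^3_{-1,2}: k∈[3..4] ⇒ +0.257433 -0.020457 = +0.236976;  D = +0.236593-0.013477i
d^3_{0,2}: k∈[2..3] ⇒ +0.559234 -0.088879 = +0.470355;  D = -0.363952+0.297948i
d^3_{1,2}: k∈[1..2] ⇒ +0.809899 -0.257433 = +0.552466;  D = +0.139721-0.534506i
d^3_{2,2}: k∈[0..1] ⇒ +0.642435 -0.510508 = +0.131927;  D = +0.048128+0.122835i
d^3_{3,2}: single k=0 term ⇒ -0.627345;  D = +0.528750+0.337618i
Y_3^{m'}(θ=0.2055,φ=2.6269) and Σ D·Y over m':
  (+0.0057+0.0148i)·(-0.0001-0.0035i)  (-0.0660-0.0425i)·(+0.0215+0.0357i)  (+0.2366-0.0135i)·(-0.2177-0.1231i)  (-0.3640+0.2979i)·(+0.6546+0.0000i)  (+0.1397-0.5345i)·(+0.2177-0.1231i)  (+0.0481+0.1228i)·(+0.0215-0.0357i)  (+0.5287+0.3376i)·(+0.0001-0.0035i)
Y_3^2(R⁻¹ n̂) = -0.319961+0.031087i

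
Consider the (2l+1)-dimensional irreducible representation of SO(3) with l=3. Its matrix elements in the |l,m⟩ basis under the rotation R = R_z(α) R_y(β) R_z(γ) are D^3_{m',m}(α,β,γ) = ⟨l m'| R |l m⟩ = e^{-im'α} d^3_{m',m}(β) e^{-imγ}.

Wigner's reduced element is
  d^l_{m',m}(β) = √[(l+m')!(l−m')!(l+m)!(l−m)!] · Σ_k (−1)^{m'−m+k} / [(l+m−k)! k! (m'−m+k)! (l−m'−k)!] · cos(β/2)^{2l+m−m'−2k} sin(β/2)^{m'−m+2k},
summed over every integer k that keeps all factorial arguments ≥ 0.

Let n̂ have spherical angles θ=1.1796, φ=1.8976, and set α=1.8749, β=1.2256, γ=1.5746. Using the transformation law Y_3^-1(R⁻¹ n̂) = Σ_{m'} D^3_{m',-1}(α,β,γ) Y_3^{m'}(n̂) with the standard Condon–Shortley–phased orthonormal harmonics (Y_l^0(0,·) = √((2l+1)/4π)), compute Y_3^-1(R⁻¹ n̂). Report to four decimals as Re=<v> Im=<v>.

Need the full column D^3_{m',-1} for m'=−3..3 at α=1.8749, β=1.2256, γ=1.5746.
cos(β/2)=0.818041, sin(β/2)=0.575160
d^3_{-3,-1}: single k=2 term ⇒ +0.573751;  D = +0.349361+0.455123i
d^3_{-2,-1}: k∈[1..2] ⇒ +0.666290 -0.658751 = +0.007539;  D = +0.004331-0.006171i
d^3_{-1,-1}: k∈[0..2] ⇒ +0.299674 -1.185134 +0.439396 = -0.446063;  D = +0.425085+0.135186i
d^3_{0,-1}: k∈[0..2] ⇒ -0.729885 +1.082439 -0.178365 = +0.174189;  D = -0.000663+0.174188i
d^3_{1,-1}: k∈[0..2] ⇒ +0.888851 -0.585862 +0.036202 = +0.339191;  D = +0.324011-0.100335i
d^3_{2,-1}: k∈[0..1] ⇒ -0.658751 +0.162824 = -0.495927;  D = +0.281821+0.408069i
d^3_{3,-1}: single k=0 term ⇒ +0.283629;  D = -0.174410+0.223666i
Y_3^{m'}(θ=1.1796,φ=1.8976) and Σ D·Y over m':
  (+0.3494+0.4551i)·(+0.2738+0.1835i)  (+0.0043-0.0062i)·(-0.2644+0.2025i)  (+0.4251+0.1352i)·(+0.0262+0.0773i)  (-0.0007+0.1742i)·(-0.3234+0.0000i)  (+0.3240-0.1003i)·(-0.0262+0.0773i)  (+0.2818+0.4081i)·(-0.2644-0.2025i)  (-0.1744+0.2237i)·(-0.2738+0.1835i)
Y_3^-1(R⁻¹ n̂) = +0.027264-0.059254i

Re=0.0273 Im=-0.0593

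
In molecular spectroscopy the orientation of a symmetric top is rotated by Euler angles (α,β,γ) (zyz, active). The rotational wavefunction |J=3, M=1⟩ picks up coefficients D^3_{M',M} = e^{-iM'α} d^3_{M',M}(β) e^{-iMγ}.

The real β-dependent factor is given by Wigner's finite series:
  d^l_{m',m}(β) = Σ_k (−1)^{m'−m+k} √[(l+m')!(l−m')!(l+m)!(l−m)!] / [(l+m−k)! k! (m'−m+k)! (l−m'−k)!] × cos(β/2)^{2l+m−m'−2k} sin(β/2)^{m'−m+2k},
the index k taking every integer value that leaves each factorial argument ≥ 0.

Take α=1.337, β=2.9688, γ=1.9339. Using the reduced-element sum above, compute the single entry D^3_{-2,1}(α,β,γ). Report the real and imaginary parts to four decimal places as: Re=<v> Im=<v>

Re=-0.1948 Im=-0.1779

D^3_{-2,1}(1.337,2.9688,1.9339) = e^{-i·-2·1.337}·d^3_{-2,1}(2.9688)·e^{-i·1·1.9339}. Compute d first:
c=cos(2.9688/2)=0.086289, s=sin(2.9688/2)=0.996270; N=√[1·120·24·2]=75.894664
Admissible k: 3..4 (factorial args all ≥0)
  k=3: (−1)^0·75.8947/(12)·0.0863^3·0.9963^3 = +0.004018
  k=4: (−1)^1·75.8947/(24)·0.0863^1·0.9963^5 = -0.267818
d^3_{-2,1}(2.9688) = +0.004018 -0.267818 = -0.263800
Attach z-rotation phases: D = e^{-i(-2)(1.337)}·(-0.263800)·e^{-i(1)(1.9339)} = -0.194790-0.177897i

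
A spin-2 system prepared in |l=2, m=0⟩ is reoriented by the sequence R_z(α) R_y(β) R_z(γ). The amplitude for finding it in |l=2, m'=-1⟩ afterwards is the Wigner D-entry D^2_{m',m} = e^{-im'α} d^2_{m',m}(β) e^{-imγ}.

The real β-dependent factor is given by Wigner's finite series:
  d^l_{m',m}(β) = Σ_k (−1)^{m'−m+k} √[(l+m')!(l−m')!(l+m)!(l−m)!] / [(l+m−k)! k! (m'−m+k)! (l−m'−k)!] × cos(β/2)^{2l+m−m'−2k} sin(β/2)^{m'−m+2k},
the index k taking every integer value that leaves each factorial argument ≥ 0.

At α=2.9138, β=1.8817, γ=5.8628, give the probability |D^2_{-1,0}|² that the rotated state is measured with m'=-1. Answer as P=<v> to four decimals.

P=0.1272

Split into d^2_{-1,0}(β=1.8817) × two z-phases.
Half-angle: c=0.589101, s=0.808059. N=√(1·6·2·2)=4.898979
k∈{1,2} keeps every argument non-negative
  k=1: (−1)^0·4.8990/(2)·0.5891^3·0.8081^1 = +0.404659
  k=2: (−1)^1·4.8990/(2)·0.5891^1·0.8081^3 = -0.761369
d^2_{-1,0}(1.8817) = +0.404659 -0.761369 = -0.356710
|D^2_{-1,0}|² = |d^2_{-1,0}(β)|² = (-0.356710)² = 0.127242 (the z-rotation phases have unit modulus)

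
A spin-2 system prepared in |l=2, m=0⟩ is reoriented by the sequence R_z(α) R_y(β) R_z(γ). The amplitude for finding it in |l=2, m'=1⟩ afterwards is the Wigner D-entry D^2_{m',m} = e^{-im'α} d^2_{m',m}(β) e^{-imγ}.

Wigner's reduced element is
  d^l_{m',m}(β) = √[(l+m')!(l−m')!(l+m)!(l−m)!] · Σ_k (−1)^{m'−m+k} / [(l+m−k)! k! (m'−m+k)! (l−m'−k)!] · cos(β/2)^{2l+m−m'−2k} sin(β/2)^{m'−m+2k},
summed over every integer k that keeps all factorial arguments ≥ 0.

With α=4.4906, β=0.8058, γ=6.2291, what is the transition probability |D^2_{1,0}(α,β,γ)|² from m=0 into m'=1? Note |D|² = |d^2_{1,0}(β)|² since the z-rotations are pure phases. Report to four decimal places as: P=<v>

P=0.3744

Split into d^2_{1,0}(β=0.8058) × two z-phases.
c=cos(0.8058/2)=0.919928, s=sin(0.8058/2)=0.392088; N=√[6·1·2·2]=4.898979
Admissible k: 0..1 (factorial args all ≥0)
  k=0: (−1)^1·4.8990/(2)·0.9199^3·0.3921^1 = -0.747688
  k=1: (−1)^2·4.8990/(2)·0.9199^1·0.3921^3 = +0.135825
d^2_{1,0}(0.8058) = -0.747688 +0.135825 = -0.611863
|D^2_{1,0}|² = |d^2_{1,0}(β)|² = (-0.611863)² = 0.374376 (the z-rotation phases have unit modulus)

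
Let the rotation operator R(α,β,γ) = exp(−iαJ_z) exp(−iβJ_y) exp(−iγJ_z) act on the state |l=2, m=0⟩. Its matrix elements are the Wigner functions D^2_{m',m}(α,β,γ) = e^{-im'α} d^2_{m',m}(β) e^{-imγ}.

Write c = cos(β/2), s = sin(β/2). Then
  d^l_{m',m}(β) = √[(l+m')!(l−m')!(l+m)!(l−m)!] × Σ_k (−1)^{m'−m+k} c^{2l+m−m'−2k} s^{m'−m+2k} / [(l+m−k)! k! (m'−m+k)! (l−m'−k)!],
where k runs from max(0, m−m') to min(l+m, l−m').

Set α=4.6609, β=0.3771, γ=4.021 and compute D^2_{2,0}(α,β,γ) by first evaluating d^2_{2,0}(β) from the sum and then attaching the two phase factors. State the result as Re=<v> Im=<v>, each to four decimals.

Split into d^2_{2,0}(β=0.3771) × two z-phases.
c=cos(0.3771/2)=0.982277, s=sin(0.3771/2)=0.187435; N=√[24·1·2·2]=9.797959
The bounds max(0,m−m')=0 and min(l+m,l−m')=0 give 1 term
  k=0: (−1)^2·9.7980/(4)·0.9823^2·0.1874^2 = +0.083032
d^2_{2,0}(0.3771) = +0.083032
Attach z-rotation phases: D = e^{-i(2)(4.6609)}·(+0.083032)·e^{-i(0)(4.021)} = -0.082592-0.008535i

Re=-0.0826 Im=-0.0085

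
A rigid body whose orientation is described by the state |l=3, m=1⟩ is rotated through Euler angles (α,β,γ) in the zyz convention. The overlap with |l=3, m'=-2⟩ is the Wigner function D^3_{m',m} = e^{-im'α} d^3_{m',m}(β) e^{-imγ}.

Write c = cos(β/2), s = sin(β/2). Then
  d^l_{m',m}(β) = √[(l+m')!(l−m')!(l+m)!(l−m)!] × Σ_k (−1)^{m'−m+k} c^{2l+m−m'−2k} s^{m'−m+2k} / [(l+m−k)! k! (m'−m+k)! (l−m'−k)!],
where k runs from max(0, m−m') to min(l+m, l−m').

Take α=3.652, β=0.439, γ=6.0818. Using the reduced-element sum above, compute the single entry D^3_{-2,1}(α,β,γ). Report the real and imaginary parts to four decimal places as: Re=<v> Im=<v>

Re=0.0202 Im=0.0556

First d^3_{-2,1}(β=0.439), then the phase factors e^{-i(-2)α} and e^{-i(1)γ}:
With c≡cos(β/2)=0.976006 and s≡sin(β/2)=0.217742, N=[1·120·24·2]^{1/2}=75.894664
Admissible k: 3..4 (factorial args all ≥0)
  k=3: (−1)^0·75.8947/(12)·0.9760^3·0.2177^3 = +0.060703
  k=4: (−1)^1·75.8947/(24)·0.9760^1·0.2177^5 = -0.001511
d^3_{-2,1}(0.439) = +0.060703 -0.001511 = +0.059193
D = (+0.522672+0.852534i)·(+0.059193)·(+0.979790+0.200027i) = +0.020219+0.055632i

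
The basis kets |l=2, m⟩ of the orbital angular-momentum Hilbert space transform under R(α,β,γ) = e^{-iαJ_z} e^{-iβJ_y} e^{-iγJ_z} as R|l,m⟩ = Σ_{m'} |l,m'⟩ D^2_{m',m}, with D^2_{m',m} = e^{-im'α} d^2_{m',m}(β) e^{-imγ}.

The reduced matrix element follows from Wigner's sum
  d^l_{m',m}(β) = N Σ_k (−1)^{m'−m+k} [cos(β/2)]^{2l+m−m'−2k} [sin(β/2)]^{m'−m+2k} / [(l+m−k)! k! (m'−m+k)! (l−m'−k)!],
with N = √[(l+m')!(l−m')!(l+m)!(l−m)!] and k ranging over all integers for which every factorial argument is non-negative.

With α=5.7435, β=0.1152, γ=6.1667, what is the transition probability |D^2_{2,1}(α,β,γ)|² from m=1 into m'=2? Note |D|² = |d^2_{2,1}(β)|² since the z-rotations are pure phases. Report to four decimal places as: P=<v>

P=0.0131

First d^2_{2,1}(β=0.1152), then the phase factors e^{-i(2)α} and e^{-i(1)γ}:
c=cos(0.1152/2)=0.998342, s=sin(0.1152/2)=0.057568; N=√[24·1·6·1]=12.000000
k∈{0} keeps every argument non-negative
  k=0: (−1)^1·12.0000/(6)·0.9983^3·0.0576^1 = -0.114564
d^2_{2,1}(0.1152) = -0.114564
|D^2_{2,1}|² = |d^2_{2,1}(β)|² = (-0.114564)² = 0.013125 (the z-rotation phases have unit modulus)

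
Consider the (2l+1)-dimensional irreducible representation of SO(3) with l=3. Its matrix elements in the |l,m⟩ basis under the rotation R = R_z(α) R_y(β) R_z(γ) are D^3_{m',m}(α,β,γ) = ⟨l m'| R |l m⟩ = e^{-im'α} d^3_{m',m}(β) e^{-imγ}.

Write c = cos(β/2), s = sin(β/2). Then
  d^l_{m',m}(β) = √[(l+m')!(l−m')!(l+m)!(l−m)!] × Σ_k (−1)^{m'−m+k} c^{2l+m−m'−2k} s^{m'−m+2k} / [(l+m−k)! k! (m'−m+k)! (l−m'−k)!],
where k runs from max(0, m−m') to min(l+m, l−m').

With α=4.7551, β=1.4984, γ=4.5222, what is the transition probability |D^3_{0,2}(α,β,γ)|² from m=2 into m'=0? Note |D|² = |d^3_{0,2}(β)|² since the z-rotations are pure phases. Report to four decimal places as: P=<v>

Split into d^3_{0,2}(β=1.4984) × two z-phases.
c=cos(1.4984/2)=0.732234, s=sin(1.4984/2)=0.681053; N=√[6·6·120·1]=65.726707
k∈{2,3} keeps every argument non-negative
  k=2: (−1)^0·65.7267/(12)·0.7322^4·0.6811^2 = +0.730335
  k=3: (−1)^1·65.7267/(12)·0.7322^2·0.6811^4 = -0.631807
d^3_{0,2}(1.4984) = +0.730335 -0.631807 = +0.098528
|D^3_{0,2}|² = |d^3_{0,2}(β)|² = (+0.098528)² = 0.009708 (the z-rotation phases have unit modulus)

P=0.0097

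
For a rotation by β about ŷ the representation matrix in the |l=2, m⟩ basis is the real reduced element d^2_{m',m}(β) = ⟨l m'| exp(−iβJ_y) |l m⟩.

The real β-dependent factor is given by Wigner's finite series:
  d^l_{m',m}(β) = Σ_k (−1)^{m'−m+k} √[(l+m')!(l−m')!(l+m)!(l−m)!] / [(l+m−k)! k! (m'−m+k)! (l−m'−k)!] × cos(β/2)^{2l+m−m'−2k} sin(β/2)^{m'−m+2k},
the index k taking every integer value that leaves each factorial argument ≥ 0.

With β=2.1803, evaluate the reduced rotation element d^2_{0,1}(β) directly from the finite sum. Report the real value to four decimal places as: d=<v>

d=-0.5749

d^2_{0,1}(β=2.1803) via Wigner's sum:
With c≡cos(β/2)=0.462352 and s≡sin(β/2)=0.886696, N=[2·2·6·1]^{1/2}=4.898979
The bounds max(0,m−m')=1 and min(l+m,l−m')=2 give 2 terms
  k=1: (−1)^0·4.8990/(2)·0.4624^3·0.8867^1 = +0.214669
  k=2: (−1)^1·4.8990/(2)·0.4624^1·0.8867^3 = -0.789539
d^2_{0,1}(2.1803) = +0.214669 -0.789539 = -0.574869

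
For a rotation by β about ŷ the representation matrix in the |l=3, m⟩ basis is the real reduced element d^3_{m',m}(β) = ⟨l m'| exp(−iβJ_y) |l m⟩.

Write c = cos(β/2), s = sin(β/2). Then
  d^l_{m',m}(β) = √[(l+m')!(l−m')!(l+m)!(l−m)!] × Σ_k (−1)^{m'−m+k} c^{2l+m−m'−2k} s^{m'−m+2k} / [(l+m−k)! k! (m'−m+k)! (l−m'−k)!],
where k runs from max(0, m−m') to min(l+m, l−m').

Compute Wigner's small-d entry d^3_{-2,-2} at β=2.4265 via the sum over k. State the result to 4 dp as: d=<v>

d=-0.0640

d^3_{-2,-2}(β=2.4265) via Wigner's sum:
c=cos(2.4265/2)=0.349977, s=sin(2.4265/2)=0.936758; N=√[1·120·1·120]=120.000000
The bounds max(0,m−m')=0 and min(l+m,l−m')=1 give 2 terms
  k=0: (−1)^0·120.0000/(120)·0.3500^6·0.9368^0 = +0.001838
  k=1: (−1)^1·120.0000/(24)·0.3500^4·0.9368^2 = -0.065824
d^3_{-2,-2}(2.4265) = +0.001838 -0.065824 = -0.063986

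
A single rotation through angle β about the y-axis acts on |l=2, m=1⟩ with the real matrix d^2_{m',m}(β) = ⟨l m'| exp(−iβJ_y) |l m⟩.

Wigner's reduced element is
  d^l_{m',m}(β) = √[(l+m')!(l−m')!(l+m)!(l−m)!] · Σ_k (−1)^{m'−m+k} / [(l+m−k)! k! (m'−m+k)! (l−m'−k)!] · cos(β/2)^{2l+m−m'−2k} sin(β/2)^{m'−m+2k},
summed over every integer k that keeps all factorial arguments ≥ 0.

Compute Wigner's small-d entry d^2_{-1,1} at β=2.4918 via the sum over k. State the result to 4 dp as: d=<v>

d^2_{-1,1}(β=2.4918) via Wigner's sum:
Half-angle: c=0.319211, s=0.947684. N=√(1·6·6·1)=6.000000
Admissible k: 2..3 (factorial args all ≥0)
  k=2: (−1)^0·6.0000/(2)·0.3192^2·0.9477^2 = +0.274538
  k=3: (−1)^1·6.0000/(6)·0.3192^0·0.9477^4 = -0.806592
d^2_{-1,1}(2.4918) = +0.274538 -0.806592 = -0.532054

d=-0.5321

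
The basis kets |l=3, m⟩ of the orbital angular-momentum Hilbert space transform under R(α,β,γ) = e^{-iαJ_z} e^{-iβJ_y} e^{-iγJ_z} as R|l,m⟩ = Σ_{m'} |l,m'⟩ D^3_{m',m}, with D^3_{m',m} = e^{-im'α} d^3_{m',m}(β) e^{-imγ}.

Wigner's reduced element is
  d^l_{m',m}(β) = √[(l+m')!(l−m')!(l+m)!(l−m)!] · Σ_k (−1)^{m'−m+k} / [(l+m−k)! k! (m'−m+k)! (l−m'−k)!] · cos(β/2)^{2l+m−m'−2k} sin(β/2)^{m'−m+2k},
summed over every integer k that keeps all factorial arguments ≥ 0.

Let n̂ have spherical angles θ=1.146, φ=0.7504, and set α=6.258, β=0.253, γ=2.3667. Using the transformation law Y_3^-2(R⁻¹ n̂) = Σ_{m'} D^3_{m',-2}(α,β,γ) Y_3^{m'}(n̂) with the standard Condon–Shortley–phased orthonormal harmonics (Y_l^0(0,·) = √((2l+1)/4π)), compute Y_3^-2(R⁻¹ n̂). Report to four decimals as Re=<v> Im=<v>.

Need the full column D^3_{m',-2} for m'=−3..3 at α=6.258, β=0.253, γ=2.3667.
cos(β/2)=0.992010, sin(β/2)=0.126163
d^3_{-3,-2}: single k=1 term ⇒ +0.296884;  D = -0.016185-0.296442i
d^3_{-2,-2}: k∈[0..1] ⇒ +0.953005 -0.077072 = +0.875933;  D = -0.025713-0.875555i
d^3_{-1,-2}: k∈[0..1] ⇒ -0.383275 +0.012399 = -0.370877;  D = +0.001548+0.370874i
d^3_{0,-2}: k∈[0..1] ⇒ +0.084428 -0.001366 = +0.083063;  D = +0.001745-0.083044i
d^3_{1,-2}: k∈[0..1] ⇒ -0.012399 +0.000100 = -0.012298;  D = -0.000568+0.012285i
d^3_{2,-2}: k∈[0..1] ⇒ +0.001247 -0.000004 = +0.001243;  D = +0.000089-0.001239i
d^3_{3,-2}: single k=0 term ⇒ -0.000078;  D = -0.000007+0.000077i
Y_3^{m'}(θ=1.146,φ=0.7504) and Σ D·Y over m':
  (-0.0162-0.2964i)·(-0.1985-0.2453i)  (-0.0257-0.8756i)·(+0.0245-0.3488i)  (+0.0015+0.3709i)·(-0.0325+0.0303i)  (+0.0017-0.0830i)·(-0.3308+0.0000i)  (-0.0006+0.0123i)·(+0.0325+0.0303i)  (+0.0001-0.0012i)·(+0.0245+0.3488i)  (-0.0000+0.0001i)·(+0.1985-0.2453i)
Y_3^-2(R⁻¹ n̂) = -0.387315+0.066257i

Re=-0.3873 Im=0.0663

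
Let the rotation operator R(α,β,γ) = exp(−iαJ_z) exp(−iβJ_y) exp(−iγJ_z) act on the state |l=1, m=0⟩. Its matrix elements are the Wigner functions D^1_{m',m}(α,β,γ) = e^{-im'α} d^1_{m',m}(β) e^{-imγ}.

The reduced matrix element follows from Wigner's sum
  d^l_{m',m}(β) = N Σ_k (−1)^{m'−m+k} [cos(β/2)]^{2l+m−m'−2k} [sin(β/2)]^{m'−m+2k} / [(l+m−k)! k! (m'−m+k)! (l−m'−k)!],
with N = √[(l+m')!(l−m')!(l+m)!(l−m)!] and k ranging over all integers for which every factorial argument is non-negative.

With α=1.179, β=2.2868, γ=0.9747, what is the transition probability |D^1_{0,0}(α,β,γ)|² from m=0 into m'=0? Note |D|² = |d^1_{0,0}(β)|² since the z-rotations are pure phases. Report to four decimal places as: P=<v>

Split into d^1_{0,0}(β=2.2868) × two z-phases.
Half-angle: c=0.414503, s=0.910048. N=√(1·1·1·1)=1.000000
k∈{0,1} keeps every argument non-negative
  k=0: (−1)^0·1.0000/(1)·0.4145^2·0.9100^0 = +0.171813
  k=1: (−1)^1·1.0000/(1)·0.4145^0·0.9100^2 = -0.828187
d^1_{0,0}(2.2868) = +0.171813 -0.828187 = -0.656375
|D^1_{0,0}|² = |d^1_{0,0}(β)|² = (-0.656375)² = 0.430828 (the z-rotation phases have unit modulus)

P=0.4308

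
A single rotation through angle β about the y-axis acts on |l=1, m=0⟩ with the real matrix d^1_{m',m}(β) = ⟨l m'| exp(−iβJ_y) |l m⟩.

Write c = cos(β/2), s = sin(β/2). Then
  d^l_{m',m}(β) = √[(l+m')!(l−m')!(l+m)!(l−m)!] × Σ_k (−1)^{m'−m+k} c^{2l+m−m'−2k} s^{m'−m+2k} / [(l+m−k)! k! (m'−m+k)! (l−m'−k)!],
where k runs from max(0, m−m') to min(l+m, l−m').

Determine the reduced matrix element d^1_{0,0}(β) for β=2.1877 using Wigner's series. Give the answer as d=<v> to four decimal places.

d^1_{0,0}(β=2.1877) via Wigner's sum:
Half-angle: c=0.459068, s=0.888401. N=√(1·1·1·1)=1.000000
Admissible k: 0..1 (factorial args all ≥0)
  k=0: (−1)^0·1.0000/(1)·0.4591^2·0.8884^0 = +0.210744
  k=1: (−1)^1·1.0000/(1)·0.4591^0·0.8884^2 = -0.789256
d^1_{0,0}(2.1877) = +0.210744 -0.789256 = -0.578512

d=-0.5785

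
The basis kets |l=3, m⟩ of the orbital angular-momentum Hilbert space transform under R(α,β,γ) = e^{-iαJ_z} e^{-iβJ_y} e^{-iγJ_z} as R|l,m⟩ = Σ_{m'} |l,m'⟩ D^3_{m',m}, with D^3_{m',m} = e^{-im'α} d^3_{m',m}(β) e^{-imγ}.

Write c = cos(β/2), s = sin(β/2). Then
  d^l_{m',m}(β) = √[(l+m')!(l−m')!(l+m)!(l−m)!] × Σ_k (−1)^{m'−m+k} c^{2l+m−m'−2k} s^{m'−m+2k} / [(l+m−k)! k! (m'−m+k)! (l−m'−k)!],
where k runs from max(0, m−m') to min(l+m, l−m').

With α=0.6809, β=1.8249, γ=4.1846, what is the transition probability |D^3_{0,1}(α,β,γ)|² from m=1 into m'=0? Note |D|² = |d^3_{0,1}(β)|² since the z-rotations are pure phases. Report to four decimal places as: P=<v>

P=0.0822

First d^3_{0,1}(β=1.8249), then the phase factors e^{-i(0)α} and e^{-i(1)γ}:
With c≡cos(β/2)=0.611810 and s≡sin(β/2)=0.791005, N=[6·6·24·2]^{1/2}=41.569219
The bounds max(0,m−m')=1 and min(l+m,l−m')=3 give 3 terms
  k=1: (−1)^0·41.5692/(12)·0.6118^5·0.7910^1 = +0.234883
  k=2: (−1)^1·41.5692/(4)·0.6118^3·0.7910^3 = -1.177873
  k=3: (−1)^2·41.5692/(12)·0.6118^1·0.7910^5 = +0.656301
d^3_{0,1}(1.8249) = +0.234883 -1.177873 +0.656301 = -0.286689
|D^3_{0,1}|² = |d^3_{0,1}(β)|² = (-0.286689)² = 0.082191 (the z-rotation phases have unit modulus)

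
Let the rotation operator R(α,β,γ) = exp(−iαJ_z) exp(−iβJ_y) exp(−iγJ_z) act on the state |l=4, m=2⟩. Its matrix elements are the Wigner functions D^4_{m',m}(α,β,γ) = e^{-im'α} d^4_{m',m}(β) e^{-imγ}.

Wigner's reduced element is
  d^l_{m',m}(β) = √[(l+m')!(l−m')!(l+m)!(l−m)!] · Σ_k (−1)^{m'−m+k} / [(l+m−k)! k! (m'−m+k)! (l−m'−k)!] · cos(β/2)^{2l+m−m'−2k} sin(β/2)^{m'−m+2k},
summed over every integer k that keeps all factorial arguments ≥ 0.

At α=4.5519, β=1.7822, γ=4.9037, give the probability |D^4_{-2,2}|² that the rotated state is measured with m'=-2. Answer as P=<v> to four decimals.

First d^4_{-2,2}(β=1.7822), then the phase factors e^{-i(-2)α} and e^{-i(2)γ}:
With c≡cos(β/2)=0.628557 and s≡sin(β/2)=0.777764, N=[2·720·720·2]^{1/2}=1440.000000
Admissible k: 4..6 (factorial args all ≥0)
  k=4: (−1)^0·1440.0000/(96)·0.6286^4·0.7778^4 = +0.856762
  k=5: (−1)^1·1440.0000/(120)·0.6286^2·0.7778^6 = -1.049437
  k=6: (−1)^2·1440.0000/(1440)·0.6286^0·0.7778^8 = +0.133900
d^4_{-2,2}(1.7822) = +0.856762 -1.049437 +0.133900 = -0.058775
|D^4_{-2,2}|² = |d^4_{-2,2}(β)|² = (-0.058775)² = 0.003454 (the z-rotation phases have unit modulus)

P=0.0035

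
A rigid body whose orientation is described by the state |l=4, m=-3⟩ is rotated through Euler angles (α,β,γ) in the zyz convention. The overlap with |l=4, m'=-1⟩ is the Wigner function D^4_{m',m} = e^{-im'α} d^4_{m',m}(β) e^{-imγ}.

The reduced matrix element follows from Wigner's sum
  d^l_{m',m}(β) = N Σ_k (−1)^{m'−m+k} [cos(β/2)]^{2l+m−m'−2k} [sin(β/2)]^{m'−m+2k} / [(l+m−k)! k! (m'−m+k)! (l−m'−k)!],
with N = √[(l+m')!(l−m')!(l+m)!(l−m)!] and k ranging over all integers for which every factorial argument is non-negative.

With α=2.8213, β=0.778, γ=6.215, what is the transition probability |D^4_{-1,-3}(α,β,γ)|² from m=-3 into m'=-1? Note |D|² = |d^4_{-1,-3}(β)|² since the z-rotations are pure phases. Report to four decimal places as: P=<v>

Split into d^4_{-1,-3}(β=0.778) × two z-phases.
With c≡cos(β/2)=0.925289 and s≡sin(β/2)=0.379263, N=[6·120·1·5040]^{1/2}=1904.940944
The bounds max(0,m−m')=0 and min(l+m,l−m')=1 give 2 terms
  k=0: (−1)^2·1904.9409/(240)·0.9253^6·0.3793^2 = +0.716499
  k=1: (−1)^3·1904.9409/(144)·0.9253^4·0.3793^4 = -0.200628
d^4_{-1,-3}(0.778) = +0.716499 -0.200628 = +0.515871
|D^4_{-1,-3}|² = |d^4_{-1,-3}(β)|² = (+0.515871)² = 0.266123 (the z-rotation phases have unit modulus)

P=0.2661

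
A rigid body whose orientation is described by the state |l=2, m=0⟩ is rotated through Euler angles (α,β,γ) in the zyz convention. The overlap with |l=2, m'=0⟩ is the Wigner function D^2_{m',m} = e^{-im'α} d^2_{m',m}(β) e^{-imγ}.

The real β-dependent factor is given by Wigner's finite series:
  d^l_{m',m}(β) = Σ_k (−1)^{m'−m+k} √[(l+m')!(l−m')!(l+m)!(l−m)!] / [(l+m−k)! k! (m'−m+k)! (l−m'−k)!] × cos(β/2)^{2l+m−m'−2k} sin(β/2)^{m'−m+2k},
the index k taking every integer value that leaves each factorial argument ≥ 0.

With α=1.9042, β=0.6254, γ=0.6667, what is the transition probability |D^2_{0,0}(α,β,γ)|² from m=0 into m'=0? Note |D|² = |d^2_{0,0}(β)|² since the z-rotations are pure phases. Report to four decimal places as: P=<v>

Split into d^2_{0,0}(β=0.6254) × two z-phases.
With c≡cos(β/2)=0.951506 and s≡sin(β/2)=0.307629, N=[2·2·2·2]^{1/2}=4.000000
The bounds max(0,m−m')=0 and min(l+m,l−m')=2 give 3 terms
  k=0: (−1)^0·4.0000/(4)·0.9515^4·0.3076^0 = +0.819685
  k=1: (−1)^1·4.0000/(1)·0.9515^2·0.3076^2 = -0.342718
  k=2: (−1)^2·4.0000/(4)·0.9515^0·0.3076^4 = +0.008956
d^2_{0,0}(0.6254) = +0.819685 -0.342718 +0.008956 = +0.485922
|D^2_{0,0}|² = |d^2_{0,0}(β)|² = (+0.485922)² = 0.236120 (the z-rotation phases have unit modulus)

P=0.2361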